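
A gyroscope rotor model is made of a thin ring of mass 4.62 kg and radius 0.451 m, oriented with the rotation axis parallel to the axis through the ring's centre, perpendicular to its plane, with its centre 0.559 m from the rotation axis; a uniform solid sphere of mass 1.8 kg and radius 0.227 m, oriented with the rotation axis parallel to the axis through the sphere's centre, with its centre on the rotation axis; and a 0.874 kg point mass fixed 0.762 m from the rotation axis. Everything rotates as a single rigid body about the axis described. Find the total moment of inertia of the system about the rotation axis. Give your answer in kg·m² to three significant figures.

2.93

Thin ring: I_cm = MR² = (4.62)(0.451)² = 0.93971 kg·m²; centre at d = 0.559 m, so the parallel axis theorem gives I = 0.93971 + (4.62)(0.559)² = 2.3834 kg·m².
Solid sphere: I_cm = (2/5)MR² = (2/5)(1.8)(0.227)² = 0.037101 kg·m²; axis through the centre, so I = 0.037101 kg·m².
Point mass: I_cm = 0; centre at d = 0.762 m, so the parallel axis theorem gives I = 0 + (0.874)(0.762)² = 0.50748 kg·m².
Total I = 2.3834 + 0.037101 + 0.50748 = 2.928 kg·m².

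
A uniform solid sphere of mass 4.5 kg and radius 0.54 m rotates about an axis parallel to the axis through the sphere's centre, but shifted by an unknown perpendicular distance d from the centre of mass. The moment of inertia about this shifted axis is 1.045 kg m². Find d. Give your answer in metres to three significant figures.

0.340

About the centre-of-mass axis, I_cm = (2/5)MR² = (2/5)(4.5)(0.54)² = 0.52488 kg m².
Parallel axis theorem: I = I_cm + Md², so Md² = 1.045 − 0.52488 = 0.52012 kg m².
d = √(0.52012 / 4.5) = 0.33997 m.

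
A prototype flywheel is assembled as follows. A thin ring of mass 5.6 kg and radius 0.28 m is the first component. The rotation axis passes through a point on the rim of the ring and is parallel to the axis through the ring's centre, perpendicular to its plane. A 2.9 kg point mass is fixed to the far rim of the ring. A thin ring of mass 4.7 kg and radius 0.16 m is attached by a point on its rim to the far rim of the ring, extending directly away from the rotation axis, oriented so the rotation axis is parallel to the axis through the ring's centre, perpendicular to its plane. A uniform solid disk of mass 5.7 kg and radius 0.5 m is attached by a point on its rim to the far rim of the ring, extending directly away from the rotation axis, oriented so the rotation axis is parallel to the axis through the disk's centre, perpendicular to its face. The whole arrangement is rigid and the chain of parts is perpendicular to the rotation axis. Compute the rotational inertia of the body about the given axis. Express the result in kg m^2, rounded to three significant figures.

15.9

Thin ring: I_cm = MR² = (5.6)(0.28)² = 0.43904 kg m^2; centre at d = 0.28 m, so the parallel axis theorem gives I = 0.43904 + (5.6)(0.28)² = 0.87808 kg m^2.
Point mass: I_cm = 0; centre at d = 0.28 + 0.28 = 0.56 m, so the parallel axis theorem gives I = 0 + (2.9)(0.56)² = 0.90944 kg m^2.
Thin ring: I_cm = MR² = (4.7)(0.16)² = 0.12032 kg m^2; centre at d = 0.28 + 0.28 + 0.16 = 0.72 m, so the parallel axis theorem gives I = 0.12032 + (4.7)(0.72)² = 2.5568 kg m^2.
Solid disk: I_cm = (1/2)MR² = (1/2)(5.7)(0.5)² = 0.7125 kg m^2; centre at d = 0.28 + 0.28 + 0.16 + 0.16 + 0.5 = 1.38 m, so the parallel axis theorem gives I = 0.7125 + (5.7)(1.38)² = 11.568 kg m^2.
Total I = 0.87808 + 0.90944 + 2.5568 + 11.568 = 15.912 kg m^2.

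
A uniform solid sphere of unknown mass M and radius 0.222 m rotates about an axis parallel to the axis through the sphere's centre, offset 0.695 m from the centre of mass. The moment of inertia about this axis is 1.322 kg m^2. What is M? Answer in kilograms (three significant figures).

I = I_cm + Md² = (2/5)MR² + Md² = M·[0.4·(0.222)² + (0.695)²] = M·0.50274.
So M = 1.322 / 0.50274 = 2.6296 kg.

2.63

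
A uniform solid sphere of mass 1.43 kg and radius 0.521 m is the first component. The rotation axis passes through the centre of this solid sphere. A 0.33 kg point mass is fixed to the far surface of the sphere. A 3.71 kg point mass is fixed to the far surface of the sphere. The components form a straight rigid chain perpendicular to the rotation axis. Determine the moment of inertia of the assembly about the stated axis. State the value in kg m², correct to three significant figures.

1.25

Solid sphere: I_cm = (2/5)MR² = (2/5)(1.43)(0.521)² = 0.15526 kg m²; axis through the centre, so I = 0.15526 kg m².
Point mass: I_cm = 0; centre at d = 0.521 m, so the parallel axis theorem gives I = 0 + (0.33)(0.521)² = 0.089576 kg m².
Point mass: I_cm = 0; centre at d = 0.521 m, so the parallel axis theorem gives I = 0 + (3.71)(0.521)² = 1.007 kg m².
Total I = 0.15526 + 0.089576 + 1.007 = 1.2519 kg m².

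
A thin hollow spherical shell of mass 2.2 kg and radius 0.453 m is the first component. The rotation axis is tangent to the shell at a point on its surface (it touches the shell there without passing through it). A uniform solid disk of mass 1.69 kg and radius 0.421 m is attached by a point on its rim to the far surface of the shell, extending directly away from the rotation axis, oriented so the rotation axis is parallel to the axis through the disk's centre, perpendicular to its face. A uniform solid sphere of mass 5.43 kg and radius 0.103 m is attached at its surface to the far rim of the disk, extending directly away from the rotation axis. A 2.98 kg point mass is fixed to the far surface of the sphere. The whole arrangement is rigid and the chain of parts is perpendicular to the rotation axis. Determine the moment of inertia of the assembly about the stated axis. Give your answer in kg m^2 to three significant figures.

33.9

Spherical shell: I_cm = (2/3)MR² = (2/3)(2.2)(0.453)² = 0.30097 kg m^2; centre at d = 0.453 m, so the parallel axis theorem gives I = 0.30097 + (2.2)(0.453)² = 0.75243 kg m^2.
Solid disk: I_cm = (1/2)MR² = (1/2)(1.69)(0.421)² = 0.14977 kg m^2; centre at d = 0.453 + 0.453 + 0.421 = 1.327 m, so the parallel axis theorem gives I = 0.14977 + (1.69)(1.327)² = 3.1257 kg m^2.
Solid sphere: I_cm = (2/5)MR² = (2/5)(5.43)(0.103)² = 0.023043 kg m^2; centre at d = 0.453 + 0.453 + 0.421 + 0.421 + 0.103 = 1.851 m, so the parallel axis theorem gives I = 0.023043 + (5.43)(1.851)² = 18.627 kg m^2.
Point mass: I_cm = 0; centre at d = 0.453 + 0.453 + 0.421 + 0.421 + 0.103 + 0.103 = 1.954 m, so the parallel axis theorem gives I = 0 + (2.98)(1.954)² = 11.378 kg m^2.
Total I = 0.75243 + 3.1257 + 18.627 + 11.378 = 33.883 kg m^2.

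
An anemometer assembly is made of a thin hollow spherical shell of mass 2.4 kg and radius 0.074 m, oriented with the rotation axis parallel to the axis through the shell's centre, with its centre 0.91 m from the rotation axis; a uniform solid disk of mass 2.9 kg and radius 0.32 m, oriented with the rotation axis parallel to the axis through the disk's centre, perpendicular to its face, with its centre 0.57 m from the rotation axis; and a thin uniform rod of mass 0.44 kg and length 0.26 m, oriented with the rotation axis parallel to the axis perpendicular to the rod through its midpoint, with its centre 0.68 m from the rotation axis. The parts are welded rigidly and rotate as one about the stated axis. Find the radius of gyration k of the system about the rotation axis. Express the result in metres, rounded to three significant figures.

Spherical shell: I_cm = (2/3)MR² = (2/3)(2.4)(0.074)² = 0.0087616 kg m^2; centre at d = 0.91 m, so the parallel axis theorem gives I = 0.0087616 + (2.4)(0.91)² = 1.9962 kg m^2.
Solid disk: I_cm = (1/2)MR² = (1/2)(2.9)(0.32)² = 0.14848 kg m^2; centre at d = 0.57 m, so the parallel axis theorem gives I = 0.14848 + (2.9)(0.57)² = 1.0907 kg m^2.
Thin rod: I_cm = (1/12)ML² = (1/12)(0.44)(0.26)² = 0.0024787 kg m^2; centre at d = 0.68 m, so the parallel axis theorem gives I = 0.0024787 + (0.44)(0.68)² = 0.20593 kg m^2.
Total I = 3.2928 kg m^2; total mass M = 5.74 kg.
k = √(I/M) = √(3.2928/5.74) = 0.75741 m.

0.757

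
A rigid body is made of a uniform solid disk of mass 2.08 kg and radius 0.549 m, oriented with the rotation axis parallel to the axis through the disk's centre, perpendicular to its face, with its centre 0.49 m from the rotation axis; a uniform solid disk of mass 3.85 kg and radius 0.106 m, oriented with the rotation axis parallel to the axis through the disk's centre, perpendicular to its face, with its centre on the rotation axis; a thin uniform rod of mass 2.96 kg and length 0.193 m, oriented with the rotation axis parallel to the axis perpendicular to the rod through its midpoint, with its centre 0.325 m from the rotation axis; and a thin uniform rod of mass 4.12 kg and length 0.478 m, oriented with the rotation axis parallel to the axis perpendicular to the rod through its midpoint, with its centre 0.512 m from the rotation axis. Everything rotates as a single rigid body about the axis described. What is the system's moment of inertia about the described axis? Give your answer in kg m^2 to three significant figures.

Solid disk: I_cm = (1/2)MR² = (1/2)(2.08)(0.549)² = 0.31346 kg m^2; centre at d = 0.49 m, so I = I_cm + Md² gives I = 0.31346 + (2.08)(0.49)² = 0.81287 kg m^2.
Solid disk: I_cm = (1/2)MR² = (1/2)(3.85)(0.106)² = 0.021629 kg m^2; axis through the centre, so I = 0.021629 kg m^2.
Thin rod: I_cm = (1/12)ML² = (1/12)(2.96)(0.193)² = 0.0091881 kg m^2; centre at d = 0.325 m, so I = I_cm + Md² gives I = 0.0091881 + (2.96)(0.325)² = 0.32184 kg m^2.
Thin rod: I_cm = (1/12)ML² = (1/12)(4.12)(0.478)² = 0.078446 kg m^2; centre at d = 0.512 m, so I = I_cm + Md² gives I = 0.078446 + (4.12)(0.512)² = 1.1585 kg m^2.
Total I = 0.81287 + 0.021629 + 0.32184 + 1.1585 = 2.3148 kg m^2.

2.31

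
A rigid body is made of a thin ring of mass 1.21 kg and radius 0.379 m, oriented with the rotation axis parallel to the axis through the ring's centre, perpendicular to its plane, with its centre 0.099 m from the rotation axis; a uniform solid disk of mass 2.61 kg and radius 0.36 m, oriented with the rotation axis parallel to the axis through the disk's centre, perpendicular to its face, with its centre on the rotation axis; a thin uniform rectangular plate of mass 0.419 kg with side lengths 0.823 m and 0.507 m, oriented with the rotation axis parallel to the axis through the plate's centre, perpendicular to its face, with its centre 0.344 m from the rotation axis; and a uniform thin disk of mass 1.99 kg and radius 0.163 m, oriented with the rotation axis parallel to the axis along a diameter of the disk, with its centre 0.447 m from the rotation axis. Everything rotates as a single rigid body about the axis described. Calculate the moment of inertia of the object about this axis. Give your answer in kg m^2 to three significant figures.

Thin ring: I_cm = MR² = (1.21)(0.379)² = 0.17381 kg m^2; centre at d = 0.099 m, so the parallel axis theorem gives I = 0.17381 + (1.21)(0.099)² = 0.18566 kg m^2.
Solid disk: I_cm = (1/2)MR² = (1/2)(2.61)(0.36)² = 0.16913 kg m^2; axis through the centre, so I = 0.16913 kg m^2.
Rectangular plate: I_cm = (1/12)M(a²+b²) = (1/12)(0.419)[(0.823)² + (0.507)²] = 0.032625 kg m^2; centre at d = 0.344 m, so the parallel axis theorem gives I = 0.032625 + (0.419)(0.344)² = 0.082208 kg m^2.
Thin disk: I_cm = (1/4)MR² = (1/4)(1.99)(0.163)² = 0.013218 kg m^2; centre at d = 0.447 m, so the parallel axis theorem gives I = 0.013218 + (1.99)(0.447)² = 0.41084 kg m^2.
Total I = 0.18566 + 0.16913 + 0.082208 + 0.41084 = 0.84784 kg m^2.

0.848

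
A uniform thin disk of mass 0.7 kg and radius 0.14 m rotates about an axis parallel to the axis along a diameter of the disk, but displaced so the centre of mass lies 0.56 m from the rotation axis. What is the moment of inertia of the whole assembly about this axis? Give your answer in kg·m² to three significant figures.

I_cm = (1/4)MR² = (1/4)(0.7)(0.14)² = 0.00343 kg·m²; centre at d = 0.56 m, so the parallel axis theorem gives I = 0.00343 + (0.7)(0.56)² = 0.22295 kg·m².

0.223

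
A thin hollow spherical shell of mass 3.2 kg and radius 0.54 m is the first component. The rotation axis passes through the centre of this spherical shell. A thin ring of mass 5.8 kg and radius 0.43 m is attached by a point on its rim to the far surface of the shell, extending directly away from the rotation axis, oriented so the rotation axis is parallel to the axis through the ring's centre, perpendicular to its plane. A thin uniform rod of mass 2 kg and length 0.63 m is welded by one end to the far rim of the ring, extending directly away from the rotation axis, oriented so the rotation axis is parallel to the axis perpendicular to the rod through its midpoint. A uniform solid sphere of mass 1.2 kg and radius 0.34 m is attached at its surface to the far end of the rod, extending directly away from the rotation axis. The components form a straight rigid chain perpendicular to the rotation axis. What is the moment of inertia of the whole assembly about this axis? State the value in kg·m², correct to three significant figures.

Spherical shell: I_cm = (2/3)MR² = (2/3)(3.2)(0.54)² = 0.62208 kg·m²; axis through the centre, so I = 0.62208 kg·m².
Thin ring: I_cm = MR² = (5.8)(0.43)² = 1.0724 kg·m²; centre at d = 0.54 + 0.43 = 0.97 m, so I = I_cm + Md² gives I = 1.0724 + (5.8)(0.97)² = 6.5296 kg·m².
Thin rod: I_cm = (1/12)ML² = (1/12)(2)(0.63)² = 0.06615 kg·m²; centre at d = 0.54 + 0.43 + 0.43 + 0.315 = 1.715 m, so I = I_cm + Md² gives I = 0.06615 + (2)(1.715)² = 5.9486 kg·m².
Solid sphere: I_cm = (2/5)MR² = (2/5)(1.2)(0.34)² = 0.055488 kg·m²; centre at d = 0.54 + 0.43 + 0.43 + 0.315 + 0.315 + 0.34 = 2.37 m, so I = I_cm + Md² gives I = 0.055488 + (1.2)(2.37)² = 6.7958 kg·m².
Total I = 0.62208 + 6.5296 + 5.9486 + 6.7958 = 19.896 kg·m².

19.9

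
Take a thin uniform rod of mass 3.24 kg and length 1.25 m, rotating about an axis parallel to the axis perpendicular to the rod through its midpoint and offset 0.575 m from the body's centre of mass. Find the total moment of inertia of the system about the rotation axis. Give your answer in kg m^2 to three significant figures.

I_cm = (1/12)ML² = (1/12)(3.24)(1.25)² = 0.42188 kg m^2; centre at d = 0.575 m, so the parallel axis theorem gives I = 0.42188 + (3.24)(0.575)² = 1.4931 kg m^2.

1.49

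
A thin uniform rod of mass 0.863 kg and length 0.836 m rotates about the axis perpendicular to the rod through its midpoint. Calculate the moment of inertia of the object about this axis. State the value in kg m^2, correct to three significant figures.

0.0503

I_cm = (1/12)ML² = (1/12)(0.863)(0.836)² = 0.050262 kg m^2; axis through the centre, so I = 0.050262 kg m^2.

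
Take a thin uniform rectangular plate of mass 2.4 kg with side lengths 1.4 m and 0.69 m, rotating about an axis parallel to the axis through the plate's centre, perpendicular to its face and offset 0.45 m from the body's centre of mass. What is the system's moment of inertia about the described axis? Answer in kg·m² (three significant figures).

I_cm = (1/12)M(a²+b²) = (1/12)(2.4)[(1.4)² + (0.69)²] = 0.48722 kg·m²; centre at d = 0.45 m, so the parallel axis theorem gives I = 0.48722 + (2.4)(0.45)² = 0.97322 kg·m².

0.973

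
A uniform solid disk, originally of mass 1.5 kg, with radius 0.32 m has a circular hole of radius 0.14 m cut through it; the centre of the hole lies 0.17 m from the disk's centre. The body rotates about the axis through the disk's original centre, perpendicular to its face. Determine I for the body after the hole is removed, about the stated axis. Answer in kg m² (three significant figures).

0.0657

Unpierced body about its centre: I₀ = (1/2)MR² = (1/2)(1.5)(0.32)² = 0.0768 kg m².
The removed disk has mass m = M·(r/R)² = (1.5)(0.14/0.32)² = 0.28711 kg (same uniform areal density).
Its moment of inertia about the rotation axis (parallel-axis theorem): I_hole = (1/2)mr² + md² = (1/2)(0.28711)(0.14)² + (0.28711)(0.17)² = 0.011111 kg m².
Treating the hole as negative mass, I = I₀ − I_hole = 0.0768 − 0.011111 = 0.065689 kg m².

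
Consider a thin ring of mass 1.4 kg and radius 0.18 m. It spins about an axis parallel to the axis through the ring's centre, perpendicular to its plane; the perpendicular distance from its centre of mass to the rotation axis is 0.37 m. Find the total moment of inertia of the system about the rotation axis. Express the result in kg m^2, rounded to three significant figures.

0.237

I_cm = MR² = (1.4)(0.18)² = 0.04536 kg m^2; centre at d = 0.37 m, so the parallel axis theorem gives I = 0.04536 + (1.4)(0.37)² = 0.23702 kg m^2.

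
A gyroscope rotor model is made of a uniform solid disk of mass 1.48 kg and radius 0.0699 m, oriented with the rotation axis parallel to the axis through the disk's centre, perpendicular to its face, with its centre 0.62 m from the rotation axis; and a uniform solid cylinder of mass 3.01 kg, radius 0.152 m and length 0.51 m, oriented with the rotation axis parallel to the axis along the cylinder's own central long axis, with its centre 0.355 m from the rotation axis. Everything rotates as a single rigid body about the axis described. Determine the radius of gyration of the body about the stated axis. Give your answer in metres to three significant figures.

Solid disk: I_cm = (1/2)MR² = (1/2)(1.48)(0.0699)² = 0.0036156 kg m²; centre at d = 0.62 m, so I = I_cm + Md² gives I = 0.0036156 + (1.48)(0.62)² = 0.57253 kg m².
Solid cylinder: I_cm = (1/2)MR² = (1/2)(3.01)(0.152)² = 0.034772 kg m²; centre at d = 0.355 m, so I = I_cm + Md² gives I = 0.034772 + (3.01)(0.355)² = 0.41411 kg m².
Total I = 0.98663 kg m²; total mass M = 4.49 kg.
k = √(I/M) = √(0.98663/4.49) = 0.46876 m.

0.469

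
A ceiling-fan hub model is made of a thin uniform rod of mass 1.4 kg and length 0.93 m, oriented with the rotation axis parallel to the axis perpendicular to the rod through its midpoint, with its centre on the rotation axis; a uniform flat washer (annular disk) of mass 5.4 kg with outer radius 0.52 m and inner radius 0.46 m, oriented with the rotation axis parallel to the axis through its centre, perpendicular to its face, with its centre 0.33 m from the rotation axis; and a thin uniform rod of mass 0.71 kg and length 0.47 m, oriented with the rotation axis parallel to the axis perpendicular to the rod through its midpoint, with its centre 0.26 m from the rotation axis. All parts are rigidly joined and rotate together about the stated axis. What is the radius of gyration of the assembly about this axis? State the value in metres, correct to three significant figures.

Thin rod: I_cm = (1/12)ML² = (1/12)(1.4)(0.93)² = 0.10091 kg m^2; axis through the centre, so I = 0.10091 kg m^2.
Annular disk: I_cm = (1/2)M(R²+r²) = (1/2)(5.4)[(0.52)² + (0.46)²] = 1.3014 kg m^2; centre at d = 0.33 m, so the parallel axis theorem gives I = 1.3014 + (5.4)(0.33)² = 1.8895 kg m^2.
Thin rod: I_cm = (1/12)ML² = (1/12)(0.71)(0.47)² = 0.01307 kg m^2; centre at d = 0.26 m, so the parallel axis theorem gives I = 0.01307 + (0.71)(0.26)² = 0.061066 kg m^2.
Total I = 2.0514 kg m^2; total mass M = 7.51 kg.
k = √(I/M) = √(2.0514/7.51) = 0.52265 m.

0.523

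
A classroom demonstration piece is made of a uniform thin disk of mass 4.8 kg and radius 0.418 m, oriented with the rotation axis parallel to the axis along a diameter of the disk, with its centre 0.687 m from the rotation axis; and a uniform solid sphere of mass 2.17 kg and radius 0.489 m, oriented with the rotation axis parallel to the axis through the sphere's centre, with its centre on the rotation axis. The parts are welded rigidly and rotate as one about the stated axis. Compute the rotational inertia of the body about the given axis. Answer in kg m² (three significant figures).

Thin disk: I_cm = (1/4)MR² = (1/4)(4.8)(0.418)² = 0.20967 kg m²; centre at d = 0.687 m, so the parallel axis theorem gives I = 0.20967 + (4.8)(0.687)² = 2.4751 kg m².
Solid sphere: I_cm = (2/5)MR² = (2/5)(2.17)(0.489)² = 0.20756 kg m²; axis through the centre, so I = 0.20756 kg m².
Total I = 2.4751 + 0.20756 = 2.6827 kg m².

2.68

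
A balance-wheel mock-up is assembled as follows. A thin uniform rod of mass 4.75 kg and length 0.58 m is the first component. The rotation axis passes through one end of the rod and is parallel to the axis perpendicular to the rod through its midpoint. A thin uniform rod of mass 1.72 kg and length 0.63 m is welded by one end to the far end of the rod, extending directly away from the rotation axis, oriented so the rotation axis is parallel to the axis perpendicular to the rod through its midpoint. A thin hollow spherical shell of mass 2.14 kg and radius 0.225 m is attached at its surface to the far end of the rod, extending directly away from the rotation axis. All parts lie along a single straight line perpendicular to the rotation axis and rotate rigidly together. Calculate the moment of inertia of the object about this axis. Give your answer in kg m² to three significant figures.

6.45

Thin rod: I_cm = (1/12)ML² = (1/12)(4.75)(0.58)² = 0.13316 kg m²; centre at d = 0.29 m, so I = I_cm + Md² gives I = 0.13316 + (4.75)(0.29)² = 0.53263 kg m².
Thin rod: I_cm = (1/12)ML² = (1/12)(1.72)(0.63)² = 0.056889 kg m²; centre at d = 0.29 + 0.29 + 0.315 = 0.895 m, so I = I_cm + Md² gives I = 0.056889 + (1.72)(0.895)² = 1.4347 kg m².
Spherical shell: I_cm = (2/3)MR² = (2/3)(2.14)(0.225)² = 0.072225 kg m²; centre at d = 0.29 + 0.29 + 0.315 + 0.315 + 0.225 = 1.435 m, so I = I_cm + Md² gives I = 0.072225 + (2.14)(1.435)² = 4.479 kg m².
Total I = 0.53263 + 1.4347 + 4.479 = 6.4463 kg m².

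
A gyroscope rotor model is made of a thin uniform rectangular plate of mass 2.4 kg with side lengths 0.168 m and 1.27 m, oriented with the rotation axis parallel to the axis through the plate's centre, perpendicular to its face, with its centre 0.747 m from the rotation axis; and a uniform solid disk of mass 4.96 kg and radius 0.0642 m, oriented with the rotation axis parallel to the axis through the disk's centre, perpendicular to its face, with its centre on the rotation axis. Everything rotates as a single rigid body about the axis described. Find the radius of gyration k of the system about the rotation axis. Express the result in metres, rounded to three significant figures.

Rectangular plate: I_cm = (1/12)M(a²+b²) = (1/12)(2.4)[(0.168)² + (1.27)²] = 0.32822 kg m²; centre at d = 0.747 m, so I = I_cm + Md² gives I = 0.32822 + (2.4)(0.747)² = 1.6674 kg m².
Solid disk: I_cm = (1/2)MR² = (1/2)(4.96)(0.0642)² = 0.010222 kg m²; axis through the centre, so I = 0.010222 kg m².
Total I = 1.6777 kg m²; total mass M = 7.36 kg.
k = √(I/M) = √(1.6777/7.36) = 0.47743 m.

0.477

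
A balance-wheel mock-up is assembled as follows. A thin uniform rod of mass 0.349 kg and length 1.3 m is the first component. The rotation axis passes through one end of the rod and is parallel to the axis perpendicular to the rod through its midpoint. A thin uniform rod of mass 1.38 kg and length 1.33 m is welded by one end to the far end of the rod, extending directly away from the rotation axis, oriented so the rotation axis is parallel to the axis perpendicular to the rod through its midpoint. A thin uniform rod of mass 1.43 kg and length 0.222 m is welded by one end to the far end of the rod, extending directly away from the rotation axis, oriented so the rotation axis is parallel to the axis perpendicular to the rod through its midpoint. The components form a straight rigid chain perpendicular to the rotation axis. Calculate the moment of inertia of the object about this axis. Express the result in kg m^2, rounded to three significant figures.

Thin rod: I_cm = (1/12)ML² = (1/12)(0.349)(1.3)² = 0.049151 kg m^2; centre at d = 0.65 m, so I = I_cm + Md² gives I = 0.049151 + (0.349)(0.65)² = 0.1966 kg m^2.
Thin rod: I_cm = (1/12)ML² = (1/12)(1.38)(1.33)² = 0.20342 kg m^2; centre at d = 0.65 + 0.65 + 0.665 = 1.965 m, so I = I_cm + Md² gives I = 0.20342 + (1.38)(1.965)² = 5.5319 kg m^2.
Thin rod: I_cm = (1/12)ML² = (1/12)(1.43)(0.222)² = 0.005873 kg m^2; centre at d = 0.65 + 0.65 + 0.665 + 0.665 + 0.111 = 2.741 m, so I = I_cm + Md² gives I = 0.005873 + (1.43)(2.741)² = 10.75 kg m^2.
Total I = 0.1966 + 5.5319 + 10.75 = 16.478 kg m^2.

16.5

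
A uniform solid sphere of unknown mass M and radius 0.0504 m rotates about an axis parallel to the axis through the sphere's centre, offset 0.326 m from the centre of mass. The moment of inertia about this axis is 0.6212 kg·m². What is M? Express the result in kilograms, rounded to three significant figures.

5.79

I = I_cm + Md² = (2/5)MR² + Md² = M·[0.4·(0.0504)² + (0.326)²] = M·0.10729.
So M = 0.6212 / 0.10729 = 5.7898 kg.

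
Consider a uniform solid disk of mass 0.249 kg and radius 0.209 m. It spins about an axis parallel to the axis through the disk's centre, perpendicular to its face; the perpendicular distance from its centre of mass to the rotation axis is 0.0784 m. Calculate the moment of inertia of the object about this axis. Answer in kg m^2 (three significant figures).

I_cm = (1/2)MR² = (1/2)(0.249)(0.209)² = 0.0054383 kg m^2; centre at d = 0.0784 m, so the parallel axis theorem gives I = 0.0054383 + (0.249)(0.0784)² = 0.0069688 kg m^2.

0.00697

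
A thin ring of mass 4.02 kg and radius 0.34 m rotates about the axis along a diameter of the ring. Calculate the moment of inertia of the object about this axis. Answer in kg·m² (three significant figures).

I_cm = (1/2)MR² = (1/2)(4.02)(0.34)² = 0.23236 kg·m²; axis through the centre, so I = 0.23236 kg·m².

0.232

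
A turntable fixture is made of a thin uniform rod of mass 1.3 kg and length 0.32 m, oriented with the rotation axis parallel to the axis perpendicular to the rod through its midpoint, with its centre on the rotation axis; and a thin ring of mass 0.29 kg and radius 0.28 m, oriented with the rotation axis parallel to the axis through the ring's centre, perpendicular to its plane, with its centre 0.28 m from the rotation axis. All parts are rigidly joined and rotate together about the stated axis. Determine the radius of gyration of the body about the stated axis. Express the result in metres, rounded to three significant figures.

0.189

Thin rod: I_cm = (1/12)ML² = (1/12)(1.3)(0.32)² = 0.011093 kg·m²; axis through the centre, so I = 0.011093 kg·m².
Thin ring: I_cm = MR² = (0.29)(0.28)² = 0.022736 kg·m²; centre at d = 0.28 m, so I = I_cm + Md² gives I = 0.022736 + (0.29)(0.28)² = 0.045472 kg·m².
Total I = 0.056565 kg·m²; total mass M = 1.59 kg.
k = √(I/M) = √(0.056565/1.59) = 0.18862 m.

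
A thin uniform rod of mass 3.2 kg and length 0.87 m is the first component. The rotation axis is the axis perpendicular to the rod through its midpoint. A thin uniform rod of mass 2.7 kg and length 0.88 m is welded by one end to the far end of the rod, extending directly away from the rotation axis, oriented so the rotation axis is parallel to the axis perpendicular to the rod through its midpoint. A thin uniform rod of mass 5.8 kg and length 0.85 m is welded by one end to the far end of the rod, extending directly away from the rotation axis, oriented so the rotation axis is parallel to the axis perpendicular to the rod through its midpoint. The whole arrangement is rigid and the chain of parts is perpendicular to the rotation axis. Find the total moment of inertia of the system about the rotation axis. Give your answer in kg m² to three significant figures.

20.4

Thin rod: I_cm = (1/12)ML² = (1/12)(3.2)(0.87)² = 0.20184 kg m²; axis through the centre, so I = 0.20184 kg m².
Thin rod: I_cm = (1/12)ML² = (1/12)(2.7)(0.88)² = 0.17424 kg m²; centre at d = 0.435 + 0.44 = 0.875 m, so the parallel axis theorem gives I = 0.17424 + (2.7)(0.875)² = 2.2414 kg m².
Thin rod: I_cm = (1/12)ML² = (1/12)(5.8)(0.85)² = 0.34921 kg m²; centre at d = 0.435 + 0.44 + 0.44 + 0.425 = 1.74 m, so the parallel axis theorem gives I = 0.34921 + (5.8)(1.74)² = 17.909 kg m².
Total I = 0.20184 + 2.2414 + 17.909 = 20.353 kg m².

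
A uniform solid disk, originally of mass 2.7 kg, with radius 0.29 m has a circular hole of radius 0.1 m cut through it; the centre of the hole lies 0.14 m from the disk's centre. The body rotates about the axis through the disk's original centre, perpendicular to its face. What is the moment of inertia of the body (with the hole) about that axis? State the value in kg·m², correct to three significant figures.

Unpierced body about its centre: I₀ = (1/2)MR² = (1/2)(2.7)(0.29)² = 0.11353 kg·m².
The removed disk has mass m = M·(r/R)² = (2.7)(0.1/0.29)² = 0.32105 kg (same uniform areal density).
Its moment of inertia about the rotation axis (parallel-axis theorem): I_hole = (1/2)mr² + md² = (1/2)(0.32105)(0.1)² + (0.32105)(0.14)² = 0.0078977 kg·m².
Treating the hole as negative mass, I = I₀ − I_hole = 0.11353 − 0.0078977 = 0.10564 kg·m².

0.106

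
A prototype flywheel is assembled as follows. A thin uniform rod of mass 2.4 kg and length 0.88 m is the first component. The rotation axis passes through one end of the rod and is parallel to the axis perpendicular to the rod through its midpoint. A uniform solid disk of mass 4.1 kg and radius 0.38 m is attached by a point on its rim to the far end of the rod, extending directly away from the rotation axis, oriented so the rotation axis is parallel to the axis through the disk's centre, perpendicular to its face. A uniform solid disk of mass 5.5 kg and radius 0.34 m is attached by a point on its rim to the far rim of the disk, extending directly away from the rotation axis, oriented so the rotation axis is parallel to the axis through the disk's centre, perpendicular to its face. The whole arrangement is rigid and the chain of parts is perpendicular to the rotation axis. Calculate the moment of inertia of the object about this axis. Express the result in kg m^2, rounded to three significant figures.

29.3

Thin rod: I_cm = (1/12)ML² = (1/12)(2.4)(0.88)² = 0.15488 kg m^2; centre at d = 0.44 m, so the parallel axis theorem gives I = 0.15488 + (2.4)(0.44)² = 0.61952 kg m^2.
Solid disk: I_cm = (1/2)MR² = (1/2)(4.1)(0.38)² = 0.29602 kg m^2; centre at d = 0.44 + 0.44 + 0.38 = 1.26 m, so the parallel axis theorem gives I = 0.29602 + (4.1)(1.26)² = 6.8052 kg m^2.
Solid disk: I_cm = (1/2)MR² = (1/2)(5.5)(0.34)² = 0.3179 kg m^2; centre at d = 0.44 + 0.44 + 0.38 + 0.38 + 0.34 = 1.98 m, so the parallel axis theorem gives I = 0.3179 + (5.5)(1.98)² = 21.88 kg m^2.
Total I = 0.61952 + 6.8052 + 21.88 = 29.305 kg m^2.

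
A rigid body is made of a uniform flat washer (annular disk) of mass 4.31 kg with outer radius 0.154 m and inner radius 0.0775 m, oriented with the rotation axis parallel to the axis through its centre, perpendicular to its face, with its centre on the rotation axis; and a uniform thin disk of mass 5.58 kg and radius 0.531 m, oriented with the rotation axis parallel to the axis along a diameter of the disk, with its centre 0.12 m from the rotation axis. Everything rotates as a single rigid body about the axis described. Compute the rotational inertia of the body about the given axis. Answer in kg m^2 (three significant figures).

0.538

Annular disk: I_cm = (1/2)M(R²+r²) = (1/2)(4.31)[(0.154)² + (0.0775)²] = 0.064051 kg m^2; axis through the centre, so I = 0.064051 kg m^2.
Thin disk: I_cm = (1/4)MR² = (1/4)(5.58)(0.531)² = 0.39334 kg m^2; centre at d = 0.12 m, so the parallel axis theorem gives I = 0.39334 + (5.58)(0.12)² = 0.47369 kg m^2.
Total I = 0.064051 + 0.47369 = 0.53774 kg m^2.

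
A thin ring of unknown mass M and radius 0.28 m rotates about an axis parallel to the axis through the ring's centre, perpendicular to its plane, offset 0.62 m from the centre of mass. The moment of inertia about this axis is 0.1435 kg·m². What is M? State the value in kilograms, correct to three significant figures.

I = I_cm + Md² = MR² + Md² = M·[1·(0.28)² + (0.62)²] = M·0.4628.
So M = 0.1435 / 0.4628 = 0.31007 kg.

0.310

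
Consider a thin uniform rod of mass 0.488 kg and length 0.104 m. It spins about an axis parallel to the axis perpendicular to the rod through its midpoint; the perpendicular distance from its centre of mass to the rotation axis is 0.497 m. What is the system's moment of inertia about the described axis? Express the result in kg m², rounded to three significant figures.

0.121

I_cm = (1/12)ML² = (1/12)(0.488)(0.104)² = 0.00043985 kg m²; centre at d = 0.497 m, so the parallel axis theorem gives I = 0.00043985 + (0.488)(0.497)² = 0.12098 kg m².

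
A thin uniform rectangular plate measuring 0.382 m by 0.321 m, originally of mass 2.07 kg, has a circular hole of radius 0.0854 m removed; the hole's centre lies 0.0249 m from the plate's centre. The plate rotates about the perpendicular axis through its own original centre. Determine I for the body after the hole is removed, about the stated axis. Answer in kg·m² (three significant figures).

0.0413

Unpierced body about its centre: I₀ = (1/12)M(a²+b²) = (1/12)(2.07)[(0.382)² + (0.321)²] = 0.042946 kg·m².
The removed disk has mass m = M·πr²/(ab) = (2.07)·π(0.0854)²/(0.382·0.321) = 0.38678 kg (same uniform areal density).
Its moment of inertia about the rotation axis (parallel-axis theorem): I_hole = (1/2)mr² + md² = (1/2)(0.38678)(0.0854)² + (0.38678)(0.0249)² = 0.0016502 kg·m².
Treating the hole as negative mass, I = I₀ − I_hole = 0.042946 − 0.0016502 = 0.041296 kg·m².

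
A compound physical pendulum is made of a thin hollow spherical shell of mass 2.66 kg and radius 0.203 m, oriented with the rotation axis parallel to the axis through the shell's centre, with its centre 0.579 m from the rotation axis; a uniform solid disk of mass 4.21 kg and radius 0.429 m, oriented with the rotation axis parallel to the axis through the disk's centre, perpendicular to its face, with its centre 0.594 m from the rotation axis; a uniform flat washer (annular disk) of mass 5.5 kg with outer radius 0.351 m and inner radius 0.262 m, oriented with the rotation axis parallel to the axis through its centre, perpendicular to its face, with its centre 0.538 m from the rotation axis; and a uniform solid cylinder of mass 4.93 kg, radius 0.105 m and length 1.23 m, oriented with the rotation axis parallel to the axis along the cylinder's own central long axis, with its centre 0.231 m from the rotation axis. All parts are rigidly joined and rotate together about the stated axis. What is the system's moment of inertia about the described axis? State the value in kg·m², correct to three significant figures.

Spherical shell: I_cm = (2/3)MR² = (2/3)(2.66)(0.203)² = 0.073077 kg·m²; centre at d = 0.579 m, so I = I_cm + Md² gives I = 0.073077 + (2.66)(0.579)² = 0.96482 kg·m².
Solid disk: I_cm = (1/2)MR² = (1/2)(4.21)(0.429)² = 0.38741 kg·m²; centre at d = 0.594 m, so I = I_cm + Md² gives I = 0.38741 + (4.21)(0.594)² = 1.8728 kg·m².
Annular disk: I_cm = (1/2)M(R²+r²) = (1/2)(5.5)[(0.351)² + (0.262)²] = 0.52757 kg·m²; centre at d = 0.538 m, so I = I_cm + Md² gives I = 0.52757 + (5.5)(0.538)² = 2.1195 kg·m².
Solid cylinder: I_cm = (1/2)MR² = (1/2)(4.93)(0.105)² = 0.027177 kg·m²; centre at d = 0.231 m, so I = I_cm + Md² gives I = 0.027177 + (4.93)(0.231)² = 0.29025 kg·m².
Total I = 0.96482 + 1.8728 + 2.1195 + 0.29025 = 5.2474 kg·m².

5.25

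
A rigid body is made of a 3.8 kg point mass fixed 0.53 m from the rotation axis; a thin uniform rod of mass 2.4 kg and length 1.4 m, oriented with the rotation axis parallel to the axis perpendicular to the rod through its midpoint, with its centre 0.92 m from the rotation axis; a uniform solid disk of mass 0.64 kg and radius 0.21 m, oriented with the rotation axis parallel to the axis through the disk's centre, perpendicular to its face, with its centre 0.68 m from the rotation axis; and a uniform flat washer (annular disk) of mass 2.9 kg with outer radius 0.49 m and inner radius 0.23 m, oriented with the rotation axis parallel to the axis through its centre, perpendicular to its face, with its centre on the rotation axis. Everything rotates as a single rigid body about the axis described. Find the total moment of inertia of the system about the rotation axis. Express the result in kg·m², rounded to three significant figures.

4.23

Point mass: I_cm = 0; centre at d = 0.53 m, so I = I_cm + Md² gives I = 0 + (3.8)(0.53)² = 1.0674 kg·m².
Thin rod: I_cm = (1/12)ML² = (1/12)(2.4)(1.4)² = 0.392 kg·m²; centre at d = 0.92 m, so I = I_cm + Md² gives I = 0.392 + (2.4)(0.92)² = 2.4234 kg·m².
Solid disk: I_cm = (1/2)MR² = (1/2)(0.64)(0.21)² = 0.014112 kg·m²; centre at d = 0.68 m, so I = I_cm + Md² gives I = 0.014112 + (0.64)(0.68)² = 0.31005 kg·m².
Annular disk: I_cm = (1/2)M(R²+r²) = (1/2)(2.9)[(0.49)² + (0.23)²] = 0.42485 kg·m²; axis through the centre, so I = 0.42485 kg·m².
Total I = 1.0674 + 2.4234 + 0.31005 + 0.42485 = 4.2257 kg·m².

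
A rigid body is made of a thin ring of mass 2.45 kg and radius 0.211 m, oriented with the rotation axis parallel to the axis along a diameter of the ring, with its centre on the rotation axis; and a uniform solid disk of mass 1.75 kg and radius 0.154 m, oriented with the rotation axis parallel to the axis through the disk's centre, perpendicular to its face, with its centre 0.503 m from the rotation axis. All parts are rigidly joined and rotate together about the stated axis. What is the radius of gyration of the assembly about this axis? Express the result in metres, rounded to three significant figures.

0.351

Thin ring: I_cm = (1/2)MR² = (1/2)(2.45)(0.211)² = 0.054538 kg·m²; axis through the centre, so I = 0.054538 kg·m².
Solid disk: I_cm = (1/2)MR² = (1/2)(1.75)(0.154)² = 0.020751 kg·m²; centre at d = 0.503 m, so the parallel axis theorem gives I = 0.020751 + (1.75)(0.503)² = 0.46352 kg·m².
Total I = 0.51806 kg·m²; total mass M = 4.2 kg.
k = √(I/M) = √(0.51806/4.2) = 0.35121 m.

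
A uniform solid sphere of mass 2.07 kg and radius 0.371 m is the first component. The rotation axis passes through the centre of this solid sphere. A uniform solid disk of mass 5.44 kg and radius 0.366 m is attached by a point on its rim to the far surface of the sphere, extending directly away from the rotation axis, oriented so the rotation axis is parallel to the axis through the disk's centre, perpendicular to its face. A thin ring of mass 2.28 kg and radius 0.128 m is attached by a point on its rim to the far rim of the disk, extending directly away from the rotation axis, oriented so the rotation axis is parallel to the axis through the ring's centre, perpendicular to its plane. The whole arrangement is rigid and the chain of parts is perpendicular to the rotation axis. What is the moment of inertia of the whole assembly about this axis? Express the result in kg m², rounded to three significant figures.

Solid sphere: I_cm = (2/5)MR² = (2/5)(2.07)(0.371)² = 0.11397 kg m²; axis through the centre, so I = 0.11397 kg m².
Solid disk: I_cm = (1/2)MR² = (1/2)(5.44)(0.366)² = 0.36436 kg m²; centre at d = 0.371 + 0.366 = 0.737 m, so the parallel axis theorem gives I = 0.36436 + (5.44)(0.737)² = 3.3192 kg m².
Thin ring: I_cm = MR² = (2.28)(0.128)² = 0.037356 kg m²; centre at d = 0.371 + 0.366 + 0.366 + 0.128 = 1.231 m, so the parallel axis theorem gives I = 0.037356 + (2.28)(1.231)² = 3.4924 kg m².
Total I = 0.11397 + 3.3192 + 3.4924 = 6.9255 kg m².

6.93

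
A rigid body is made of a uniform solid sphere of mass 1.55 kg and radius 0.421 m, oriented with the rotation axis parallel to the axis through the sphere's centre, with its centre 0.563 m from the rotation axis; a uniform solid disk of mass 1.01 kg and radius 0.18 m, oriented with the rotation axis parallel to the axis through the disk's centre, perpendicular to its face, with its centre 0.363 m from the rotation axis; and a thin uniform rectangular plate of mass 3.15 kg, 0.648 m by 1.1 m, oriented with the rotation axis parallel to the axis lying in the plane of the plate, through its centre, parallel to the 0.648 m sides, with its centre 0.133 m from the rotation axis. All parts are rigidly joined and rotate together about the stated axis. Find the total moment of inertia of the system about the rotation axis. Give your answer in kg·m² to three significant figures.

1.12

Solid sphere: I_cm = (2/5)MR² = (2/5)(1.55)(0.421)² = 0.10989 kg·m²; centre at d = 0.563 m, so the parallel axis theorem gives I = 0.10989 + (1.55)(0.563)² = 0.60119 kg·m².
Solid disk: I_cm = (1/2)MR² = (1/2)(1.01)(0.18)² = 0.016362 kg·m²; centre at d = 0.363 m, so the parallel axis theorem gives I = 0.016362 + (1.01)(0.363)² = 0.14945 kg·m².
Rectangular plate: I_cm = (1/12)Mb² = (1/12)(3.15)(1.1)² = 0.31762 kg·m²; centre at d = 0.133 m, so the parallel axis theorem gives I = 0.31762 + (3.15)(0.133)² = 0.37335 kg·m².
Total I = 0.60119 + 0.14945 + 0.37335 = 1.124 kg·m².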